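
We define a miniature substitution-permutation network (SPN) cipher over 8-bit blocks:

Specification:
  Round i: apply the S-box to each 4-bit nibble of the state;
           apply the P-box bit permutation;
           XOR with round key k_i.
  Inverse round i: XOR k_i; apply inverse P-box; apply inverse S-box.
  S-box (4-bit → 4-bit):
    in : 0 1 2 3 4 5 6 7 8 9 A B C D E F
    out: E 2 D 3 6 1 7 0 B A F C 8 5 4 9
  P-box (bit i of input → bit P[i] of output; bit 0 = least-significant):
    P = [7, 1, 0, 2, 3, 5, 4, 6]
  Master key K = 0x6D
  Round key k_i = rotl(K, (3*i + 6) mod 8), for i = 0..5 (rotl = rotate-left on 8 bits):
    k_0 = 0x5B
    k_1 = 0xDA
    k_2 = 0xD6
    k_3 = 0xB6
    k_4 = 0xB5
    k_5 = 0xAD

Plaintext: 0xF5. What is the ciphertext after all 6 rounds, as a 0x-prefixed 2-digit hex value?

s_0 = plaintext = 0xF5
s_1 = Round(s_0, k_0) = 0x93
s_2 = Round(s_1, k_1) = 0x38
s_3 = Round(s_2, k_2) = 0x78
s_4 = Round(s_3, k_3) = 0x30
s_5 = Round(s_4, k_4) = 0x9A
s_6 = Round(s_5, k_5) = 0x4A

0x4A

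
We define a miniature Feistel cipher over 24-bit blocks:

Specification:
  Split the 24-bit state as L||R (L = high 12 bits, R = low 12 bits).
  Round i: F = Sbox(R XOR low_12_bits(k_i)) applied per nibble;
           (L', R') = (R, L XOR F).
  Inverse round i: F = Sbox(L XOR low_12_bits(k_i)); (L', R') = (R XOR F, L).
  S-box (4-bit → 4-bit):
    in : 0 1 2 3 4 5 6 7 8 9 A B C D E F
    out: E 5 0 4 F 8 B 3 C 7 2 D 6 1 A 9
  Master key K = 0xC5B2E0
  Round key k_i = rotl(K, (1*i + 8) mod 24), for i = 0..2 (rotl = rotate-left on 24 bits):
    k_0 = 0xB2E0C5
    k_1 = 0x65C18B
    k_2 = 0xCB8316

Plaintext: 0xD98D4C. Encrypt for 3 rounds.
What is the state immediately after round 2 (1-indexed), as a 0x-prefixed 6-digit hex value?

s_0 = plaintext = 0xD98D4C
s_1 = Round(s_0, k_0) = 0xD4CC5F
s_2 = Round(s_1, k_1) = 0xC5FC53
s_3 = Round(s_2, k_2) = 0xC535A7

0xC5FC53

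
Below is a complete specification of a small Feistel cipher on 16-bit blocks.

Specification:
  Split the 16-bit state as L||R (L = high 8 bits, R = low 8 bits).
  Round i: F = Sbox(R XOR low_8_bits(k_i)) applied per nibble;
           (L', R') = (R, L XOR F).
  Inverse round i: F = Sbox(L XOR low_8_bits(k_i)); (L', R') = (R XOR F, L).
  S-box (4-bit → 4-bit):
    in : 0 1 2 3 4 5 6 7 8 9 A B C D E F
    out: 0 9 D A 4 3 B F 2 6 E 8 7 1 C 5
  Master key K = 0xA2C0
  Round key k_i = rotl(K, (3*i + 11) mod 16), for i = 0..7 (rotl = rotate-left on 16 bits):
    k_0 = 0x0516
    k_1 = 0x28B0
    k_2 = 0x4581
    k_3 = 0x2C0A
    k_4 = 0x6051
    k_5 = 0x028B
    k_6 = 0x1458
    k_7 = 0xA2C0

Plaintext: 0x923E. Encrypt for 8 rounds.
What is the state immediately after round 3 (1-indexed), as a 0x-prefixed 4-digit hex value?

0x6E85

s_0 = plaintext = 0x923E
s_1 = Round(s_0, k_0) = 0x3E40
s_2 = Round(s_1, k_1) = 0x406E
s_3 = Round(s_2, k_2) = 0x6E85
s_4 = Round(s_3, k_3) = 0x854B
s_5 = Round(s_4, k_4) = 0x4B1B
s_6 = Round(s_5, k_5) = 0x1B2B
s_7 = Round(s_6, k_6) = 0x2BE1
s_8 = Round(s_7, k_7) = 0xE1F2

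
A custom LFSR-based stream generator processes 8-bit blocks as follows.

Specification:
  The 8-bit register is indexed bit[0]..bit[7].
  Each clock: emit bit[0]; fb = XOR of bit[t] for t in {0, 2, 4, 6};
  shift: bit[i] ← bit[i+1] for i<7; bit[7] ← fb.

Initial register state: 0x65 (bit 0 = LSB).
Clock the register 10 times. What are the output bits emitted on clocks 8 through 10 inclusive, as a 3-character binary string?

011

reg_0 = 0x65
clock 1: out=1, reg = 0xB2
clock 2: out=0, reg = 0xD9
clock 3: out=1, reg = 0xEC
clock 4: out=0, reg = 0x76
clock 5: out=0, reg = 0xBB
clock 6: out=1, reg = 0x5D
clock 7: out=1, reg = 0x2E
clock 8: out=0, reg = 0x97
clock 9: out=1, reg = 0xCB
clock 10: out=1, reg = 0x65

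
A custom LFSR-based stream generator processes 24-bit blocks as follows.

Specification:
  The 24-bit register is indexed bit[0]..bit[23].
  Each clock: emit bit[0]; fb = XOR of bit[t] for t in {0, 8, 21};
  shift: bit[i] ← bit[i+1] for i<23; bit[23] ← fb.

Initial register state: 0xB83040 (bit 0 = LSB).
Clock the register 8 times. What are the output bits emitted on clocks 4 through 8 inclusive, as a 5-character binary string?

00010

reg_0 = 0xB83040
clock 1: out=0, reg = 0xDC1820
clock 2: out=0, reg = 0x6E0C10
clock 3: out=0, reg = 0xB70608
clock 4: out=0, reg = 0xDB8304
clock 5: out=0, reg = 0xEDC182
clock 6: out=0, reg = 0x76E0C1
clock 7: out=1, reg = 0x3B7060
clock 8: out=0, reg = 0x9DB830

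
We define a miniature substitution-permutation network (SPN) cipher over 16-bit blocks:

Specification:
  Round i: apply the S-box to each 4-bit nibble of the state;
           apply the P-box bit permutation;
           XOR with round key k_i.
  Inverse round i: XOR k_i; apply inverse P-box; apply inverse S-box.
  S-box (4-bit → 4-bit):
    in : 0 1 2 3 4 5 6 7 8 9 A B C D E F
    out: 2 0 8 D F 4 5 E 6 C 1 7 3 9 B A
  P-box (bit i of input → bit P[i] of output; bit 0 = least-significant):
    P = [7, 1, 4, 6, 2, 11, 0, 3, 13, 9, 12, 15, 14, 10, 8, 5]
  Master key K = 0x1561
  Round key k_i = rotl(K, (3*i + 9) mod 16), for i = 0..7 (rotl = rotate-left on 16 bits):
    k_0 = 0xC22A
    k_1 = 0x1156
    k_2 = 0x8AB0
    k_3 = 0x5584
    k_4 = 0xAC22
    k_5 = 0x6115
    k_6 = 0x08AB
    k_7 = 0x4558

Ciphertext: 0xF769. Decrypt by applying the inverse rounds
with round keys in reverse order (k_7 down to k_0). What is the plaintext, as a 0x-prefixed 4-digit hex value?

s_0 = ciphertext = 0xF769
s_1 = InvRound(s_0, k_7) = 0x2455
s_2 = InvRound(s_1, k_6) = 0xFAE4
s_3 = InvRound(s_2, k_5) = 0x9783
s_4 = InvRound(s_3, k_4) = 0x9B8A
s_5 = InvRound(s_4, k_3) = 0xCFE0
s_6 = InvRound(s_5, k_2) = 0xB119
s_7 = InvRound(s_6, k_1) = 0x1D3F
s_8 = InvRound(s_7, k_0) = 0xB7B5

0xB7B5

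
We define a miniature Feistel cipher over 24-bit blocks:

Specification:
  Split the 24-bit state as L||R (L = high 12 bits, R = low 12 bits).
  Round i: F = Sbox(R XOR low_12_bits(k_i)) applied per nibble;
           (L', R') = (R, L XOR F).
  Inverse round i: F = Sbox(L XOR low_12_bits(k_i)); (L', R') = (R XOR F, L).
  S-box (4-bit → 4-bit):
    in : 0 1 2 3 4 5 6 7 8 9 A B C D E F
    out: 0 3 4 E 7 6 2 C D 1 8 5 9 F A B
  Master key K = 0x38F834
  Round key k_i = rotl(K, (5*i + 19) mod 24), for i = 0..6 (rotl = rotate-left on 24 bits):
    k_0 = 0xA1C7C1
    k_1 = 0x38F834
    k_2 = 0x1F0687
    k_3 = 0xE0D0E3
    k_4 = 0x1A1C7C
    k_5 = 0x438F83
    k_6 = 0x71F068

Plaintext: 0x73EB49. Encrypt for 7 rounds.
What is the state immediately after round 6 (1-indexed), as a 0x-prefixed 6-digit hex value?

s_0 = plaintext = 0x73EB49
s_1 = Round(s_0, k_0) = 0xB49EE3
s_2 = Round(s_1, k_1) = 0xEE39B5
s_3 = Round(s_2, k_2) = 0x9B5507
s_4 = Round(s_3, k_3) = 0x507F12
s_5 = Round(s_4, k_4) = 0xF12B2D
s_6 = Round(s_5, k_5) = 0xB2D898
s_7 = Round(s_6, k_6) = 0x89869D

0xB2D898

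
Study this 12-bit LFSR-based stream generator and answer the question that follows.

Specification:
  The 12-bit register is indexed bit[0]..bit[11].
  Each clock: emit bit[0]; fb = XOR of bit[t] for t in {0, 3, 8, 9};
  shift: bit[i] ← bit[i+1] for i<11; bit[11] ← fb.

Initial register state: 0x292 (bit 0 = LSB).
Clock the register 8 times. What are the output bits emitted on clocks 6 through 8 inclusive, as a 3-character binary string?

reg_0 = 0x292
clock 1: out=0, reg = 0x949
clock 2: out=1, reg = 0xCA4
clock 3: out=0, reg = 0x652
clock 4: out=0, reg = 0xB29
clock 5: out=1, reg = 0x594
clock 6: out=0, reg = 0xACA
clock 7: out=0, reg = 0x565
clock 8: out=1, reg = 0x2B2

001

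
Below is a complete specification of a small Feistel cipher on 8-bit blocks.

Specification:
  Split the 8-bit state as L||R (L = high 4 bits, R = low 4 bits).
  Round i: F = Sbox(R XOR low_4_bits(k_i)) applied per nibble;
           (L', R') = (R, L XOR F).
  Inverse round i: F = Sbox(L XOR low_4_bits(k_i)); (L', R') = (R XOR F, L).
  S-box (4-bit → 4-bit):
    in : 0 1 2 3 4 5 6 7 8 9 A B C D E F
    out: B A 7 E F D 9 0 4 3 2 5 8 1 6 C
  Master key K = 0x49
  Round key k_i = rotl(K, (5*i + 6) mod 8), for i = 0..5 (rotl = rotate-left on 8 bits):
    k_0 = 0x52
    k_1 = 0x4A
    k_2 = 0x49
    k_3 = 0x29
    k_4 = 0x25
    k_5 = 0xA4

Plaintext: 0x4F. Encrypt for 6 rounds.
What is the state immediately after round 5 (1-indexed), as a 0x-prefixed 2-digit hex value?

s_0 = plaintext = 0x4F
s_1 = Round(s_0, k_0) = 0xF5
s_2 = Round(s_1, k_1) = 0x53
s_3 = Round(s_2, k_2) = 0x37
s_4 = Round(s_3, k_3) = 0x75
s_5 = Round(s_4, k_4) = 0x5C
s_6 = Round(s_5, k_5) = 0xC1

0x5C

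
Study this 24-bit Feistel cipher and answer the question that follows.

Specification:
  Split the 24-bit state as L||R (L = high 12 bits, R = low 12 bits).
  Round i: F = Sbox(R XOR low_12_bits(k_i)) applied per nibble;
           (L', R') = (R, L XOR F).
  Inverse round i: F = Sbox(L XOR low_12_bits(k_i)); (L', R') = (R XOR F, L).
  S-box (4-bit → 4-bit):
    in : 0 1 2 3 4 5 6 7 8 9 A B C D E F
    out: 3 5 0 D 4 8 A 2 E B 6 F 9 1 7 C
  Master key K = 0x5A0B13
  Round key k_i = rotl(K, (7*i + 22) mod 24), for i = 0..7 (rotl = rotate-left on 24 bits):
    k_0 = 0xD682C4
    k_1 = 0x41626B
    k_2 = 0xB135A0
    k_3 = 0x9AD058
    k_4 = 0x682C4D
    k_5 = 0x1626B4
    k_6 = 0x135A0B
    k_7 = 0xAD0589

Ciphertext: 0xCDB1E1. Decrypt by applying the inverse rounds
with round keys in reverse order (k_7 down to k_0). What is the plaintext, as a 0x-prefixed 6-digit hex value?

0x68738E

s_0 = ciphertext = 0xCDB1E1
s_1 = InvRound(s_0, k_7) = 0xA61CDB
s_2 = InvRound(s_1, k_6) = 0xF7DA61
s_3 = InvRound(s_2, k_5) = 0x1FAF7D
s_4 = InvRound(s_3, k_4) = 0xE8F1FA
s_5 = InvRound(s_4, k_3) = 0x6E8E8F
s_6 = InvRound(s_5, k_2) = 0x3C16E8
s_7 = InvRound(s_6, k_1) = 0x38E3C1
s_8 = InvRound(s_7, k_0) = 0x68738E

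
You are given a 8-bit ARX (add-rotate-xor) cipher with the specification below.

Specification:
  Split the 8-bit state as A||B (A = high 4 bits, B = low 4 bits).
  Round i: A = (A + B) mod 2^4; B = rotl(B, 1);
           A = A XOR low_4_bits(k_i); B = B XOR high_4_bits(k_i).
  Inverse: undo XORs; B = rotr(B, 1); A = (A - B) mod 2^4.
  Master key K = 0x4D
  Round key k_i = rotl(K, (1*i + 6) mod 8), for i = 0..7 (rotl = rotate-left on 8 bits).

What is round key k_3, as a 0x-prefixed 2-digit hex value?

K = 0x4D
k_0 = rotl(K, (1*0+6) mod 8) = rotl(K, 6) = 0x53
k_1 = rotl(K, (1*1+6) mod 8) = rotl(K, 7) = 0xA6
k_2 = rotl(K, (1*2+6) mod 8) = rotl(K, 0) = 0x4D
k_3 = rotl(K, (1*3+6) mod 8) = rotl(K, 1) = 0x9A

0x9A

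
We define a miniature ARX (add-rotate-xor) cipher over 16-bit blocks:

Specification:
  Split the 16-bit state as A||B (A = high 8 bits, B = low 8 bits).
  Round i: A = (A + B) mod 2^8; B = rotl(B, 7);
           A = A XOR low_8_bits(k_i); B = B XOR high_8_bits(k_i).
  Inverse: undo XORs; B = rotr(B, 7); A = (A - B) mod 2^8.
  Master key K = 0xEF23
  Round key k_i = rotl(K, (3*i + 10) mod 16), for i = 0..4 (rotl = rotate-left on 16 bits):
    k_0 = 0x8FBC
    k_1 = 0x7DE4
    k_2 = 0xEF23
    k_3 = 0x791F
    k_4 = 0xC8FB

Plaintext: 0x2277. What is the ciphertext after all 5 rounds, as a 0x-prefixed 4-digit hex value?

0x2863

s_0 = plaintext = 0x2277
s_1 = Round(s_0, k_0) = 0x2534
s_2 = Round(s_1, k_1) = 0xBD67
s_3 = Round(s_2, k_2) = 0x075C
s_4 = Round(s_3, k_3) = 0x7C57
s_5 = Round(s_4, k_4) = 0x2863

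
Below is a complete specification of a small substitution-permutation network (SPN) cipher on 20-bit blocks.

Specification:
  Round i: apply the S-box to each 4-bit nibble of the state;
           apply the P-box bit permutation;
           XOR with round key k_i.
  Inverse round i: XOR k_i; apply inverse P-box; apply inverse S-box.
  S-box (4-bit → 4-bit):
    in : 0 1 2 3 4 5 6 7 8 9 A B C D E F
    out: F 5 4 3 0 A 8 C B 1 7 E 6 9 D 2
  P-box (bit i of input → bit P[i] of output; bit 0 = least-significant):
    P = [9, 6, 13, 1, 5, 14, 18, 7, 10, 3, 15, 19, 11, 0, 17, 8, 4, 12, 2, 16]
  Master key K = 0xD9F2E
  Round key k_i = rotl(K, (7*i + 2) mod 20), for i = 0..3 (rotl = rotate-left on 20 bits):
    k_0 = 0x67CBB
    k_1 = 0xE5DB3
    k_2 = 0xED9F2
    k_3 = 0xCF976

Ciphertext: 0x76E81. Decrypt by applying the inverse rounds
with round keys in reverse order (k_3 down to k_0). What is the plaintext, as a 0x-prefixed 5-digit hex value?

s_0 = ciphertext = 0x76E81
s_1 = InvRound(s_0, k_3) = 0x0BED8
s_2 = InvRound(s_1, k_2) = 0x478AE
s_3 = InvRound(s_2, k_1) = 0x1B842
s_4 = InvRound(s_3, k_0) = 0xDCA0F

0xDCA0F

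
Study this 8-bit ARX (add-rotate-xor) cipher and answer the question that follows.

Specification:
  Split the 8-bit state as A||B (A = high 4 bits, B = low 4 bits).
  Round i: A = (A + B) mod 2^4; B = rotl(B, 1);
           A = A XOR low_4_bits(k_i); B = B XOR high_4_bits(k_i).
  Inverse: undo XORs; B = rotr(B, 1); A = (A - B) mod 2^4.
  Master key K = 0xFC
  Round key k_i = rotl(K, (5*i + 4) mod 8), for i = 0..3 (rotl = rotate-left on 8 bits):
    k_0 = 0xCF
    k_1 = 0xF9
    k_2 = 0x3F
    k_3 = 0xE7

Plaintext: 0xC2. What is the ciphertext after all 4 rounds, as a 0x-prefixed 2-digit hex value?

s_0 = plaintext = 0xC2
s_1 = Round(s_0, k_0) = 0x18
s_2 = Round(s_1, k_1) = 0x0E
s_3 = Round(s_2, k_2) = 0x1E
s_4 = Round(s_3, k_3) = 0x83

0x83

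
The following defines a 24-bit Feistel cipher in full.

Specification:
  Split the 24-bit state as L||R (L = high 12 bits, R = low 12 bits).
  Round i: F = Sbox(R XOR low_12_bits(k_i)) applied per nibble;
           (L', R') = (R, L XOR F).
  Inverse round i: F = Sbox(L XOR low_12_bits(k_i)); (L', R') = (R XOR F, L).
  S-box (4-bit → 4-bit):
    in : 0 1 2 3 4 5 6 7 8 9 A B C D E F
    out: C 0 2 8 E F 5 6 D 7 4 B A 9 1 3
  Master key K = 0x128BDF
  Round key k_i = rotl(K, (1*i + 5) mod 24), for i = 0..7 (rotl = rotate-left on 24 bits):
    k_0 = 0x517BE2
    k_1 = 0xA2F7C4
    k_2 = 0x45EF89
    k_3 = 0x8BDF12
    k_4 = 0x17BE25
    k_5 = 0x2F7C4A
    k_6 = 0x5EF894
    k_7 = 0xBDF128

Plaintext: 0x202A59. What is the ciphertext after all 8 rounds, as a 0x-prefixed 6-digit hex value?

s_0 = plaintext = 0x202A59
s_1 = Round(s_0, k_0) = 0xA592B9
s_2 = Round(s_1, k_1) = 0x2B9530
s_3 = Round(s_2, k_2) = 0x53060E
s_4 = Round(s_3, k_3) = 0x60E23A
s_5 = Round(s_4, k_4) = 0x23AC0D
s_6 = Round(s_5, k_5) = 0xC0DEDC
s_7 = Round(s_6, k_6) = 0xEDC9E0
s_8 = Round(s_7, k_7) = 0x9E0371

0x9E0371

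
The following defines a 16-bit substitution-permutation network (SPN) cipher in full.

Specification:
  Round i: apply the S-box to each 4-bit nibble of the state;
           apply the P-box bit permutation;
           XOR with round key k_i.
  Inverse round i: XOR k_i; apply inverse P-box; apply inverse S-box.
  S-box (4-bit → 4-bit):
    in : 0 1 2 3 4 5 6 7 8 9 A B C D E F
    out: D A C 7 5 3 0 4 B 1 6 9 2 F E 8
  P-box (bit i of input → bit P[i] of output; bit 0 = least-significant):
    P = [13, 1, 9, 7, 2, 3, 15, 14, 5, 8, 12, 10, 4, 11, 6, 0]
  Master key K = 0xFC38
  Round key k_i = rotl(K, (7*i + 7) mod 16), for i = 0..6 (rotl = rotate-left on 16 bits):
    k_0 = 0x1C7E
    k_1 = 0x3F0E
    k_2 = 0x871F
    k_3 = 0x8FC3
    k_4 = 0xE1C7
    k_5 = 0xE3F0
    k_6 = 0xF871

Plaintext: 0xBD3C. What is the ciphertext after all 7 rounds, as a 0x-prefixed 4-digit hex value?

s_0 = plaintext = 0xBD3C
s_1 = Round(s_0, k_0) = 0x8941
s_2 = Round(s_1, k_1) = 0xB7B9
s_3 = Round(s_2, k_2) = 0xF70A
s_4 = Round(s_3, k_3) = 0x5DC4
s_5 = Round(s_4, k_4) = 0xDEFF
s_6 = Round(s_5, k_5) = 0xBE21
s_7 = Round(s_6, k_6) = 0x2DE2

0x2DE2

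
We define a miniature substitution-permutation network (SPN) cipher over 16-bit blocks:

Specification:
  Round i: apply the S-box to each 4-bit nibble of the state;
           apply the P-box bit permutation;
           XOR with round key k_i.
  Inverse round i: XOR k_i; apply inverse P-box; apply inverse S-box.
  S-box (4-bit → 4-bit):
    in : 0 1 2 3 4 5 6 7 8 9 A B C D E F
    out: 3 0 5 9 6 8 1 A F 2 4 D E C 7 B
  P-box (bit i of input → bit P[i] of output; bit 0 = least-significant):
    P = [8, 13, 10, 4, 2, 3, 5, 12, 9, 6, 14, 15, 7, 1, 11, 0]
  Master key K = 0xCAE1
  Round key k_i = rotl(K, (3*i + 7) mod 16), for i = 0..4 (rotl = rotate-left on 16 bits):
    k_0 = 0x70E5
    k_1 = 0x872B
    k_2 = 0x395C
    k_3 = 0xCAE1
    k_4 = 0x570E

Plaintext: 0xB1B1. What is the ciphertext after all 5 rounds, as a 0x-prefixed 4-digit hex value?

0x9FC2

s_0 = plaintext = 0xB1B1
s_1 = Round(s_0, k_0) = 0x6840
s_2 = Round(s_1, k_1) = 0x64C3
s_3 = Round(s_2, k_2) = 0x68A4
s_4 = Round(s_3, k_3) = 0x2C01
s_5 = Round(s_4, k_4) = 0x9FC2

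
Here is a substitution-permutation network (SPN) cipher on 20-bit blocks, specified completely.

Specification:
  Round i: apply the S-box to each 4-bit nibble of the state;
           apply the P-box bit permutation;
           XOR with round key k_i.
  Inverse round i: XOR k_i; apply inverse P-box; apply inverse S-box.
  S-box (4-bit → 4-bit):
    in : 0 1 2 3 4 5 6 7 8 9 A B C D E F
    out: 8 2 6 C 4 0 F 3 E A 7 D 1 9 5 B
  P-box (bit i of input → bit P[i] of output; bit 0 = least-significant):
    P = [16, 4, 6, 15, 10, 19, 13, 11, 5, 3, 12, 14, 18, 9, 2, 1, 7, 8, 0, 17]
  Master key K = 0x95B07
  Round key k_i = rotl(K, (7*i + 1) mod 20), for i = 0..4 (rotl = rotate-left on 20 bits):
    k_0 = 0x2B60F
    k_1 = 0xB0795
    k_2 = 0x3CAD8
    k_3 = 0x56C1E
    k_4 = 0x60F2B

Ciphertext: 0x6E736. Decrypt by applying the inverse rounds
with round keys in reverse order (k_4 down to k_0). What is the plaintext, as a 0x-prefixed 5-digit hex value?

0x84F44

s_0 = ciphertext = 0x6E736
s_1 = InvRound(s_0, k_4) = 0x44939
s_2 = InvRound(s_1, k_3) = 0x23CEC
s_3 = InvRound(s_2, k_2) = 0x52BEF
s_4 = InvRound(s_3, k_1) = 0x0D762
s_5 = InvRound(s_4, k_0) = 0x84F44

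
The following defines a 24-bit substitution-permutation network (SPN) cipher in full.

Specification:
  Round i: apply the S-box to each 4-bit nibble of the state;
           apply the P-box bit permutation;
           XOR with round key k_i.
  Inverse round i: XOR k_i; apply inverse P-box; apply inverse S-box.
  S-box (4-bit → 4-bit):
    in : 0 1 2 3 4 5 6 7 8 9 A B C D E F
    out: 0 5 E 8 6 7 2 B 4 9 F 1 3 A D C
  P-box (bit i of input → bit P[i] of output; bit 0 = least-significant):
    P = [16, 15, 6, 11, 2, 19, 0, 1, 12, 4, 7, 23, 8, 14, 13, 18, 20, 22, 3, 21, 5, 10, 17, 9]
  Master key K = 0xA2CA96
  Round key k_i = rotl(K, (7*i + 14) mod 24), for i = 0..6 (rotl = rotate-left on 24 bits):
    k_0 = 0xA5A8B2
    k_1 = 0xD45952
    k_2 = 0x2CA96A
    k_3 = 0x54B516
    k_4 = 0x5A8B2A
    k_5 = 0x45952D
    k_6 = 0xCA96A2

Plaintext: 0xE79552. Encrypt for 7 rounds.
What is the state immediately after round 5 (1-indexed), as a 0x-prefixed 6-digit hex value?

0xDAA9E5

s_0 = plaintext = 0xE79552
s_1 = Round(s_0, k_0) = 0xDB3347
s_2 = Round(s_1, k_1) = 0x49D753
s_3 = Round(s_2, k_2) = 0x92F57F
s_4 = Round(s_3, k_3) = 0x388FE8
s_5 = Round(s_4, k_4) = 0xDAA9E5
s_6 = Round(s_5, k_5) = 0xB06262
s_7 = Round(s_6, k_6) = 0x425E52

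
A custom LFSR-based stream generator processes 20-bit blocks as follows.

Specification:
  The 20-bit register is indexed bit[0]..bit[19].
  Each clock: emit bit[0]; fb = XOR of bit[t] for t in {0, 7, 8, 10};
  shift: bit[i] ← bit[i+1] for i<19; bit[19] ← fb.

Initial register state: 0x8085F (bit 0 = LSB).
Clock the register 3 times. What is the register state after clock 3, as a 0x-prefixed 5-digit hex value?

reg_0 = 0x8085F
clock 1: out=1, reg = 0xC042F
clock 2: out=1, reg = 0x60217
clock 3: out=1, reg = 0xB010B

0xB010B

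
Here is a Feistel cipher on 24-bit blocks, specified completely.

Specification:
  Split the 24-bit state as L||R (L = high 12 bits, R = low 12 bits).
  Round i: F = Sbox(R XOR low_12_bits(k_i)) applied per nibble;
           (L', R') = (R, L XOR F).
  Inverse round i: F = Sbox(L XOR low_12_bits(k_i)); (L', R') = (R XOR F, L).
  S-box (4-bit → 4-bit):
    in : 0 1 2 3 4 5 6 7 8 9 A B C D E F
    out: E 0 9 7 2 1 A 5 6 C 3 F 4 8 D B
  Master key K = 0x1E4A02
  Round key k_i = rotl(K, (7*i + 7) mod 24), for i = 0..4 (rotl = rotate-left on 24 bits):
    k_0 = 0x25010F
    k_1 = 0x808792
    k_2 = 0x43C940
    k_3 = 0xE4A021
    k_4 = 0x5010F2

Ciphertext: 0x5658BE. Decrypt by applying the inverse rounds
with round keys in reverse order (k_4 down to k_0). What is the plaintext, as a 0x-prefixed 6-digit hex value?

0xDFC7B1

s_0 = ciphertext = 0x5658BE
s_1 = InvRound(s_0, k_4) = 0x97B565
s_2 = InvRound(s_1, k_3) = 0x97697B
s_3 = InvRound(s_2, k_2) = 0x701976
s_4 = InvRound(s_3, k_1) = 0x7B1701
s_5 = InvRound(s_4, k_0) = 0xDFC7B1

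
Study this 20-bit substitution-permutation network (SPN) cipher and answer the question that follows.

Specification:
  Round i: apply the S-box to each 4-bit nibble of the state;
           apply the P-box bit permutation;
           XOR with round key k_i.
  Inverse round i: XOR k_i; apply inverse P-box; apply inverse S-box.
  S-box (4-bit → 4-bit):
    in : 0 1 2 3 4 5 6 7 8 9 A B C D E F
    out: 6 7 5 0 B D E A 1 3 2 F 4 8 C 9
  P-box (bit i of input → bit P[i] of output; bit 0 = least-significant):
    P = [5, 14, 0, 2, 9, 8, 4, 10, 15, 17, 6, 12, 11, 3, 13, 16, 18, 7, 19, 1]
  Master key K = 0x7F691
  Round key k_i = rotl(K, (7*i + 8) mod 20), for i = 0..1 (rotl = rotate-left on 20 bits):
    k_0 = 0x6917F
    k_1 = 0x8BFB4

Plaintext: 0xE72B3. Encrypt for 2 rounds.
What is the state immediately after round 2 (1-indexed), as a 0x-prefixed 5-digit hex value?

s_0 = plaintext = 0xE72B3
s_1 = Round(s_0, k_0) = 0xF1625
s_2 = Round(s_1, k_1) = 0xE85CB

0xE85CB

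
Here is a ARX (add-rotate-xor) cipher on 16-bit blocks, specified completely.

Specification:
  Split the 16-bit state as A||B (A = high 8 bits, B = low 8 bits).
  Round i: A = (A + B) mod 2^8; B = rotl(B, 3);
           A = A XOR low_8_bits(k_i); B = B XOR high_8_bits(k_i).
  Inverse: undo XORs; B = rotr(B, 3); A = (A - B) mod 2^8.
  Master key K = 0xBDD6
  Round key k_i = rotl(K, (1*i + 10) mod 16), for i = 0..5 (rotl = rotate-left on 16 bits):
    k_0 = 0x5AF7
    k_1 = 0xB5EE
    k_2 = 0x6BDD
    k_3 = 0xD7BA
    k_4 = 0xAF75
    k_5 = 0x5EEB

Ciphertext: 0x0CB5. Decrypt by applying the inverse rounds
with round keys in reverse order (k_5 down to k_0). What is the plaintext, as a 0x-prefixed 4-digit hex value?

s_0 = ciphertext = 0x0CB5
s_1 = InvRound(s_0, k_5) = 0x6A7D
s_2 = InvRound(s_1, k_4) = 0xC55A
s_3 = InvRound(s_2, k_3) = 0xCEB1
s_4 = InvRound(s_3, k_2) = 0xB85B
s_5 = InvRound(s_4, k_1) = 0x79DD
s_6 = InvRound(s_5, k_0) = 0x9EF0

0x9EF0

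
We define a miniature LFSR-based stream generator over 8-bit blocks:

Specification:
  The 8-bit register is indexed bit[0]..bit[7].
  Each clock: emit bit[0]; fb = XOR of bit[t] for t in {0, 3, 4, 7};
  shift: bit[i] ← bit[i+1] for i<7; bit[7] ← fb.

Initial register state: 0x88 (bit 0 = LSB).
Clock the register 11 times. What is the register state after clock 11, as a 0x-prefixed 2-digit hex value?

0xEE

reg_0 = 0x88
clock 1: out=0, reg = 0x44
clock 2: out=0, reg = 0x22
clock 3: out=0, reg = 0x11
clock 4: out=1, reg = 0x08
clock 5: out=0, reg = 0x84
clock 6: out=0, reg = 0xC2
clock 7: out=0, reg = 0xE1
clock 8: out=1, reg = 0x70
clock 9: out=0, reg = 0xB8
clock 10: out=0, reg = 0xDC
clock 11: out=0, reg = 0xEE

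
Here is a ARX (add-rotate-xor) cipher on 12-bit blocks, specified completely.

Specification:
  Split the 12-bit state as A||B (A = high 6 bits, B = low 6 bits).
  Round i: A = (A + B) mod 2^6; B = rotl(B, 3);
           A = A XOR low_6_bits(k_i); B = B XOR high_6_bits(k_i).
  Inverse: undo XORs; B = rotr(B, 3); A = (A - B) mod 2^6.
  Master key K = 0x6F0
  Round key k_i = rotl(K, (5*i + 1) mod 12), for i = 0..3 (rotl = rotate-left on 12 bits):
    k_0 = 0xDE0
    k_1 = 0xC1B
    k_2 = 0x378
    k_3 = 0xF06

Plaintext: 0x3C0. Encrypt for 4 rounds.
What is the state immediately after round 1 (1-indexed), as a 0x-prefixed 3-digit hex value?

s_0 = plaintext = 0x3C0
s_1 = Round(s_0, k_0) = 0xBF7
s_2 = Round(s_1, k_1) = 0xF4E
s_3 = Round(s_2, k_2) = 0xCFC
s_4 = Round(s_3, k_3) = 0xA5B

0xBF7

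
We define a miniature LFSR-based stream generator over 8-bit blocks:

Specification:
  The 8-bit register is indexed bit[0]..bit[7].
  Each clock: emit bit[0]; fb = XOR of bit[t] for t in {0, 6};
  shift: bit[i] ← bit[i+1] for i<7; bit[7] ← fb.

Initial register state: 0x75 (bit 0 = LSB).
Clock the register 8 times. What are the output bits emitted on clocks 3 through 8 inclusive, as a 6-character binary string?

101110

reg_0 = 0x75
clock 1: out=1, reg = 0x3A
clock 2: out=0, reg = 0x1D
clock 3: out=1, reg = 0x8E
clock 4: out=0, reg = 0x47
clock 5: out=1, reg = 0x23
clock 6: out=1, reg = 0x91
clock 7: out=1, reg = 0xC8
clock 8: out=0, reg = 0xE4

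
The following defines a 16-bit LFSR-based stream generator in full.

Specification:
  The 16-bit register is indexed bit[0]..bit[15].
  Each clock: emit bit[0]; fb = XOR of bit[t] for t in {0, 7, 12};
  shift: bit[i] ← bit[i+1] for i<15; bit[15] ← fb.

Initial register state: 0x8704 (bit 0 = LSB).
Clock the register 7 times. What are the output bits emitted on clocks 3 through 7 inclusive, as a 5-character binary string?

reg_0 = 0x8704
clock 1: out=0, reg = 0x4382
clock 2: out=0, reg = 0xA1C1
clock 3: out=1, reg = 0x50E0
clock 4: out=0, reg = 0x2870
clock 5: out=0, reg = 0x1438
clock 6: out=0, reg = 0x8A1C
clock 7: out=0, reg = 0x450E

10000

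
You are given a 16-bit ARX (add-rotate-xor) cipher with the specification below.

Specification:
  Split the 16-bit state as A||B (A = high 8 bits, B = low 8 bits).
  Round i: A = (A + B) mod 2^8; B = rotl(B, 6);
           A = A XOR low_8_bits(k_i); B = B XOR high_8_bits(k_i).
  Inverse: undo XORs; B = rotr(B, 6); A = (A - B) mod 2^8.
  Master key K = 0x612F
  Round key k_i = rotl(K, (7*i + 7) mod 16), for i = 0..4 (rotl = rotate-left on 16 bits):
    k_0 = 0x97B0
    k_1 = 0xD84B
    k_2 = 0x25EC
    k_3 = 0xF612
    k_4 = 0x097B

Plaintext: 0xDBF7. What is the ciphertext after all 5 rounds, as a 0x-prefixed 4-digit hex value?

s_0 = plaintext = 0xDBF7
s_1 = Round(s_0, k_0) = 0x626A
s_2 = Round(s_1, k_1) = 0x8742
s_3 = Round(s_2, k_2) = 0x25B5
s_4 = Round(s_3, k_3) = 0xC89B
s_5 = Round(s_4, k_4) = 0x18EF

0x18EF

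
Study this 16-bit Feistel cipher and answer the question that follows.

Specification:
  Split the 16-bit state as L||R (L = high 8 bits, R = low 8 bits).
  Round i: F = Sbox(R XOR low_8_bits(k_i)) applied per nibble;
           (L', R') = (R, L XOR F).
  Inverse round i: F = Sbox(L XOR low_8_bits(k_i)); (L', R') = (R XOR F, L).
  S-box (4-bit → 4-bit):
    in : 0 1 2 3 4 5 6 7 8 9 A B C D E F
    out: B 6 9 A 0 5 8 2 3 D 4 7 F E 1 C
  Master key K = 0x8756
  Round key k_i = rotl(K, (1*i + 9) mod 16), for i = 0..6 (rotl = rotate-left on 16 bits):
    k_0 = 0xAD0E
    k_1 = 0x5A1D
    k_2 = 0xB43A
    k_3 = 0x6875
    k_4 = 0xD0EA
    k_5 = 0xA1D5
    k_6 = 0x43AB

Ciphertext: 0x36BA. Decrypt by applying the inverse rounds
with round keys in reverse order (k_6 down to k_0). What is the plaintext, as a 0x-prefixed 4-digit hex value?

s_0 = ciphertext = 0x36BA
s_1 = InvRound(s_0, k_6) = 0x6436
s_2 = InvRound(s_1, k_5) = 0x4064
s_3 = InvRound(s_2, k_4) = 0x2040
s_4 = InvRound(s_3, k_3) = 0x1520
s_5 = InvRound(s_4, k_2) = 0xBC15
s_6 = InvRound(s_5, k_1) = 0x53BC
s_7 = InvRound(s_6, k_0) = 0xE253

0xE253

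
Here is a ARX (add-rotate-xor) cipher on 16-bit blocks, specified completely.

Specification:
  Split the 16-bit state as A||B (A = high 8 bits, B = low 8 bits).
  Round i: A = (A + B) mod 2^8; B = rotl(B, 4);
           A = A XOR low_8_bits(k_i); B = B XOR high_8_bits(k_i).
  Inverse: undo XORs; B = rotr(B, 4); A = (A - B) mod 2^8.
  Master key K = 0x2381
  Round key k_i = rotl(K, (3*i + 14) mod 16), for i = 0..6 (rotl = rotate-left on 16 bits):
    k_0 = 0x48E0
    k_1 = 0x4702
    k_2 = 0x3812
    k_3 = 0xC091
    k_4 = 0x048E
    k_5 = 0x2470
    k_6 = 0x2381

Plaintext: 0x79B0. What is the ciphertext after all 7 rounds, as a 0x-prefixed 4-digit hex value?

s_0 = plaintext = 0x79B0
s_1 = Round(s_0, k_0) = 0xC943
s_2 = Round(s_1, k_1) = 0x0E73
s_3 = Round(s_2, k_2) = 0x930F
s_4 = Round(s_3, k_3) = 0x3330
s_5 = Round(s_4, k_4) = 0xED07
s_6 = Round(s_5, k_5) = 0x8454
s_7 = Round(s_6, k_6) = 0x5966

0x5966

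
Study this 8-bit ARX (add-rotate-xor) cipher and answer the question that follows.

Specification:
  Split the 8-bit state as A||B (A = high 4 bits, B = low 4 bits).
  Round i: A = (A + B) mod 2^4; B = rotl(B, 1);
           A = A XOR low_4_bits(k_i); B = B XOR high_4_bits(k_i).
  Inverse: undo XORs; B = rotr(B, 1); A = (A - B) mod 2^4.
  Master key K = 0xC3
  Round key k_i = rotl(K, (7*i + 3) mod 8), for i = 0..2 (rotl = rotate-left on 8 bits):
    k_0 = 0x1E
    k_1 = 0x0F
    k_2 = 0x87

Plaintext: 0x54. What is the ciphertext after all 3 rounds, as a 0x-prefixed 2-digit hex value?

s_0 = plaintext = 0x54
s_1 = Round(s_0, k_0) = 0x79
s_2 = Round(s_1, k_1) = 0xF3
s_3 = Round(s_2, k_2) = 0x5E

0x5E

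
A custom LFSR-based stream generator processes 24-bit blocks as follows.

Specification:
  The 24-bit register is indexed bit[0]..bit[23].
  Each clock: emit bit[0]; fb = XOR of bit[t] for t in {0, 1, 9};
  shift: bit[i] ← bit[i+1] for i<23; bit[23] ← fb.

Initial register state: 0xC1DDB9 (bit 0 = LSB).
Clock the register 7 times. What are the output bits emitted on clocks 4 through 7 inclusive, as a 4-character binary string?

reg_0 = 0xC1DDB9
clock 1: out=1, reg = 0xE0EEDC
clock 2: out=0, reg = 0xF0776E
clock 3: out=0, reg = 0x783BB7
clock 4: out=1, reg = 0xBC1DDB
clock 5: out=1, reg = 0x5E0EED
clock 6: out=1, reg = 0x2F0776
clock 7: out=0, reg = 0x1783BB

1110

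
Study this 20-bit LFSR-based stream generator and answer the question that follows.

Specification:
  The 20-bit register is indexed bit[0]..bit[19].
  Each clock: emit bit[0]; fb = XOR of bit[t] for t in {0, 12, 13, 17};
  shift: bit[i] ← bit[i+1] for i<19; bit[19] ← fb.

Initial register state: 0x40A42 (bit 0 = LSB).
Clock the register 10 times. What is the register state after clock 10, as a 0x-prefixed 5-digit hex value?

0xC8102

reg_0 = 0x40A42
clock 1: out=0, reg = 0x20521
clock 2: out=1, reg = 0x10290
clock 3: out=0, reg = 0x08148
clock 4: out=0, reg = 0x040A4
clock 5: out=0, reg = 0x02052
clock 6: out=0, reg = 0x81029
clock 7: out=1, reg = 0x40814
clock 8: out=0, reg = 0x2040A
clock 9: out=0, reg = 0x90205
clock 10: out=1, reg = 0xC8102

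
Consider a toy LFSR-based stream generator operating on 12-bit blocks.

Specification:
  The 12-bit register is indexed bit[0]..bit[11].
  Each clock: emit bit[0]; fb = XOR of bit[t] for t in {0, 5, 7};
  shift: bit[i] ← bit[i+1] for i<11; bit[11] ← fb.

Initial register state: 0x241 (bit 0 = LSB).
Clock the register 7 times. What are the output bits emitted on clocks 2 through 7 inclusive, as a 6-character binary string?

000001

reg_0 = 0x241
clock 1: out=1, reg = 0x920
clock 2: out=0, reg = 0xC90
clock 3: out=0, reg = 0xE48
clock 4: out=0, reg = 0x724
clock 5: out=0, reg = 0xB92
clock 6: out=0, reg = 0xDC9
clock 7: out=1, reg = 0x6E4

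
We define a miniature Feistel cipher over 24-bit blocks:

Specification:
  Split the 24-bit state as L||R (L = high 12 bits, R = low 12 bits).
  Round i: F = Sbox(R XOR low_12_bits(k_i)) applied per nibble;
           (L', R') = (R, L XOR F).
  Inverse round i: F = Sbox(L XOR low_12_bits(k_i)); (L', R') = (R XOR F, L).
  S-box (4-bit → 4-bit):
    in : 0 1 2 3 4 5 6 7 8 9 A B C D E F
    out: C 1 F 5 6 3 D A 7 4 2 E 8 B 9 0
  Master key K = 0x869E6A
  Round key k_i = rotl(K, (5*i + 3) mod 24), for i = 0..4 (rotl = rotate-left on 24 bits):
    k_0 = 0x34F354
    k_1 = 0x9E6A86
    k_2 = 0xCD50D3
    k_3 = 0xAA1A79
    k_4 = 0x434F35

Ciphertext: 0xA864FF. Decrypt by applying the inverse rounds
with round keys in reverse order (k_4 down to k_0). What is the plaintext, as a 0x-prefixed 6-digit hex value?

0x4289CF

s_0 = ciphertext = 0xA864FF
s_1 = InvRound(s_0, k_4) = 0x71AA86
s_2 = InvRound(s_1, k_3) = 0x15371A
s_3 = InvRound(s_2, k_2) = 0x666153
s_4 = InvRound(s_3, k_1) = 0x9CF666
s_5 = InvRound(s_4, k_0) = 0x4289CF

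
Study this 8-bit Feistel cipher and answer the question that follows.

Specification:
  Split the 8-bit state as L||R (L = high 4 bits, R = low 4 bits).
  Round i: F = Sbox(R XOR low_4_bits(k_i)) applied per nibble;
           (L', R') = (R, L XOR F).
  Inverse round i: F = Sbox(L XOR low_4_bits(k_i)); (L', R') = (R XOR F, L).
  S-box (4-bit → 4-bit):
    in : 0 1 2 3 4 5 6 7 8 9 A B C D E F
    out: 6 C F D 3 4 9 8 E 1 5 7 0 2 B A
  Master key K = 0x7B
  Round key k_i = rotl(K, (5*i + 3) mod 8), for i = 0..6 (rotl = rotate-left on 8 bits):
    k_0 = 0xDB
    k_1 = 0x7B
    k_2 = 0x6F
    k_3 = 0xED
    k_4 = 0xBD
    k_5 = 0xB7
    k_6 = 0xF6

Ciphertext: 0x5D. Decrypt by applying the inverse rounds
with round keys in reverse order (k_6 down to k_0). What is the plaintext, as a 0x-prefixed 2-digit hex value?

s_0 = ciphertext = 0x5D
s_1 = InvRound(s_0, k_6) = 0x05
s_2 = InvRound(s_1, k_5) = 0xD0
s_3 = InvRound(s_2, k_4) = 0x6D
s_4 = InvRound(s_3, k_3) = 0xA6
s_5 = InvRound(s_4, k_2) = 0x2A
s_6 = InvRound(s_5, k_1) = 0xB2
s_7 = InvRound(s_6, k_0) = 0x4B

0x4B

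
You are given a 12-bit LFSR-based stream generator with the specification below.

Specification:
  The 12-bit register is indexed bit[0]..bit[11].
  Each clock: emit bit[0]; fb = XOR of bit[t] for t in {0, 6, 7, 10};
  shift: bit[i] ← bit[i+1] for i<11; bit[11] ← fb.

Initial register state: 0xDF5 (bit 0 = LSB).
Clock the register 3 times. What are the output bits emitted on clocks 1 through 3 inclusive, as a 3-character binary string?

reg_0 = 0xDF5
clock 1: out=1, reg = 0x6FA
clock 2: out=0, reg = 0xB7D
clock 3: out=1, reg = 0x5BE

101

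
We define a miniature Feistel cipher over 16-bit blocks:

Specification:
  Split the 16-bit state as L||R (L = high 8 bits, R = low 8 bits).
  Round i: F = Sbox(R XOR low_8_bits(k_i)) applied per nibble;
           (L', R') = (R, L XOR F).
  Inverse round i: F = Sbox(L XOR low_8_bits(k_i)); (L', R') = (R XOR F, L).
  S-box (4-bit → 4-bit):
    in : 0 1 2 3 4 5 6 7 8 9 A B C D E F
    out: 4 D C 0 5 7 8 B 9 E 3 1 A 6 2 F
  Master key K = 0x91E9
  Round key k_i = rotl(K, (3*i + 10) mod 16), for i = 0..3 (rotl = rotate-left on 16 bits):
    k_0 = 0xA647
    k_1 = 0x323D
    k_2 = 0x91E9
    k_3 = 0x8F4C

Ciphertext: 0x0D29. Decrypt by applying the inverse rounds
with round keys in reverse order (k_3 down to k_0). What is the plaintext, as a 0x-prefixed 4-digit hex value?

s_0 = ciphertext = 0x0D29
s_1 = InvRound(s_0, k_3) = 0x740D
s_2 = InvRound(s_1, k_2) = 0xEB74
s_3 = InvRound(s_2, k_1) = 0x1CEB
s_4 = InvRound(s_3, k_0) = 0x9A1C

0x9A1C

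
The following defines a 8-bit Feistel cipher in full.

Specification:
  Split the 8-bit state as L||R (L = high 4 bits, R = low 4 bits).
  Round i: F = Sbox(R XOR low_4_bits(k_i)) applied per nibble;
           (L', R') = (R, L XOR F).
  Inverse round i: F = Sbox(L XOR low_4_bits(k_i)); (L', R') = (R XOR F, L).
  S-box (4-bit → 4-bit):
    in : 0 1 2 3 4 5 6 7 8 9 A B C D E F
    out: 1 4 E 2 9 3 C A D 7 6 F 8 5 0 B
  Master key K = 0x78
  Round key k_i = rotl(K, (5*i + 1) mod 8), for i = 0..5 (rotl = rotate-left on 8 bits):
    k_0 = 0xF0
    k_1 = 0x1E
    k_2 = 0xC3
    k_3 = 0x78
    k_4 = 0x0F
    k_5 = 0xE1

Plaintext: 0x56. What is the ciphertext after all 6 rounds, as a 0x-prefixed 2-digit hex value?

s_0 = plaintext = 0x56
s_1 = Round(s_0, k_0) = 0x69
s_2 = Round(s_1, k_1) = 0x9C
s_3 = Round(s_2, k_2) = 0xC2
s_4 = Round(s_3, k_3) = 0x2A
s_5 = Round(s_4, k_4) = 0xA1
s_6 = Round(s_5, k_5) = 0x1B

0x1B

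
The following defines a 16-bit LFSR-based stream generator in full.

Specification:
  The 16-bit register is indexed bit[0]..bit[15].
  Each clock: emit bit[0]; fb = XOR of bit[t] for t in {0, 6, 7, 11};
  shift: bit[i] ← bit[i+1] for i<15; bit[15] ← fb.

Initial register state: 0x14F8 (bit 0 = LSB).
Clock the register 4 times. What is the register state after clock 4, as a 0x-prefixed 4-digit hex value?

0x014F

reg_0 = 0x14F8
clock 1: out=0, reg = 0x0A7C
clock 2: out=0, reg = 0x053E
clock 3: out=0, reg = 0x029F
clock 4: out=1, reg = 0x014F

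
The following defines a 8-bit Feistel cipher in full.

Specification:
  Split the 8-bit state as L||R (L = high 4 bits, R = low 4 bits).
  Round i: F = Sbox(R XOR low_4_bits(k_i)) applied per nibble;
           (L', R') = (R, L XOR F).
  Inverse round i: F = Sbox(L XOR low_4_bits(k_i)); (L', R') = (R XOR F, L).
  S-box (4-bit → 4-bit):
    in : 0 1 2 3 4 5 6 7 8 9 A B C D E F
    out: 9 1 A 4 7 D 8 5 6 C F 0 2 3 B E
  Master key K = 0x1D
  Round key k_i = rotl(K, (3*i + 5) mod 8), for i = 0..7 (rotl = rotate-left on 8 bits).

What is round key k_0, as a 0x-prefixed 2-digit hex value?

K = 0x1D
k_0 = rotl(K, (3*0+5) mod 8) = rotl(K, 5) = 0xA3

0xA3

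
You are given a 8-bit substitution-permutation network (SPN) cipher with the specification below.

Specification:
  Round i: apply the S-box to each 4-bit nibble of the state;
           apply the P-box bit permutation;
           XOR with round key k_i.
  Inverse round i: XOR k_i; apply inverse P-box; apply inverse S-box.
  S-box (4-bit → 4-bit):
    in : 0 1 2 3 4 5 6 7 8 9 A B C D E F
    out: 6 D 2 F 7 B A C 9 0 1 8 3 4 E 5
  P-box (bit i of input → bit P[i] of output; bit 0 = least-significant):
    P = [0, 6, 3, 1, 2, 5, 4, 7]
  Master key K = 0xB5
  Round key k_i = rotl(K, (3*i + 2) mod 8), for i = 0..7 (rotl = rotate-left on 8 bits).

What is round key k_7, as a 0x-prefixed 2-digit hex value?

0xDA

K = 0xB5
k_0 = rotl(K, (3*0+2) mod 8) = rotl(K, 2) = 0xD6
k_1 = rotl(K, (3*1+2) mod 8) = rotl(K, 5) = 0xB6
k_2 = rotl(K, (3*2+2) mod 8) = rotl(K, 0) = 0xB5
k_3 = rotl(K, (3*3+2) mod 8) = rotl(K, 3) = 0xAD
k_4 = rotl(K, (3*4+2) mod 8) = rotl(K, 6) = 0x6D
k_5 = rotl(K, (3*5+2) mod 8) = rotl(K, 1) = 0x6B
k_6 = rotl(K, (3*6+2) mod 8) = rotl(K, 4) = 0x5B
k_7 = rotl(K, (3*7+2) mod 8) = rotl(K, 7) = 0xDA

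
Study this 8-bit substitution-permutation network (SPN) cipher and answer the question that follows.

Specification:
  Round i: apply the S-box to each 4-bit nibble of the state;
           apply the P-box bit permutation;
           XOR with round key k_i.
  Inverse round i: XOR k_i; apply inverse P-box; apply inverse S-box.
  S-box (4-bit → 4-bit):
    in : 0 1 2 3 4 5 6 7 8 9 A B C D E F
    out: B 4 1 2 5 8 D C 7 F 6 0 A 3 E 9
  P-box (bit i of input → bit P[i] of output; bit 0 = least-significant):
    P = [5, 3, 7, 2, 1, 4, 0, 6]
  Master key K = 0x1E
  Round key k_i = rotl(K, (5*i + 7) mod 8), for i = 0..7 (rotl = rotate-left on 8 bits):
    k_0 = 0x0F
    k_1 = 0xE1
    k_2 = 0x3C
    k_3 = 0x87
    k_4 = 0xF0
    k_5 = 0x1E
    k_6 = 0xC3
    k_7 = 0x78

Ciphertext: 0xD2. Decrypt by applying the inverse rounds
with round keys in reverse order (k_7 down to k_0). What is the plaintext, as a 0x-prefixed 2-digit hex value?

0x18

s_0 = ciphertext = 0xD2
s_1 = InvRound(s_0, k_7) = 0x28
s_2 = InvRound(s_1, k_6) = 0x68
s_3 = InvRound(s_2, k_5) = 0x0F
s_4 = InvRound(s_3, k_4) = 0x99
s_5 = InvRound(s_4, k_3) = 0xDC
s_6 = InvRound(s_5, k_2) = 0x54
s_7 = InvRound(s_6, k_1) = 0xA6
s_8 = InvRound(s_7, k_0) = 0x18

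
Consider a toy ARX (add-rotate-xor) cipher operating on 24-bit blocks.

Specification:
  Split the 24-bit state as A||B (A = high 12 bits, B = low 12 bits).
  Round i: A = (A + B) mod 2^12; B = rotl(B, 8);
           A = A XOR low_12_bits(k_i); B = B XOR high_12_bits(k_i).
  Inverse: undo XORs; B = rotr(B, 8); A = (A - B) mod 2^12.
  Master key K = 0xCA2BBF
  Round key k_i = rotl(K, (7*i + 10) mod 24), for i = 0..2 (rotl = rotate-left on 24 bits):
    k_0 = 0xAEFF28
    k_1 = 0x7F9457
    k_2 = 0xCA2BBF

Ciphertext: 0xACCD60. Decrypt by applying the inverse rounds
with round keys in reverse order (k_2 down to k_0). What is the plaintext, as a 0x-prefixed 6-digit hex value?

s_0 = ciphertext = 0xACCD60
s_1 = InvRound(s_0, k_2) = 0x552C21
s_2 = InvRound(s_1, k_1) = 0x37AD8B
s_3 = InvRound(s_2, k_0) = 0x60B647

0x60B647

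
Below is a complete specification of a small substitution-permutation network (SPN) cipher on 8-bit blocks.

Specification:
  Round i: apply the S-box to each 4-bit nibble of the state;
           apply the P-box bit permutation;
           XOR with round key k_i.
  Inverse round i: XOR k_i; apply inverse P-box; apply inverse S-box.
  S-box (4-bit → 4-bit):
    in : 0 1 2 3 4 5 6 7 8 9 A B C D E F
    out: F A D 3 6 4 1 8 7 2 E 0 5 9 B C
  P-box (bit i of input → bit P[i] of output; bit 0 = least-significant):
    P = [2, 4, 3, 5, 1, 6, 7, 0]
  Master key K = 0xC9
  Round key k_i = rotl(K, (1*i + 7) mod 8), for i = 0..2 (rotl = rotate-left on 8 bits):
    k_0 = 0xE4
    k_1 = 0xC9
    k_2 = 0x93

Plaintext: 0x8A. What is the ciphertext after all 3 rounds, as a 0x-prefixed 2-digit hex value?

s_0 = plaintext = 0x8A
s_1 = Round(s_0, k_0) = 0x1E
s_2 = Round(s_1, k_1) = 0xBC
s_3 = Round(s_2, k_2) = 0x9F

0x9F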